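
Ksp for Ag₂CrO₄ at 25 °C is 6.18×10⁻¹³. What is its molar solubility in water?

5.37×10⁻⁵ M

Ag₂CrO₄(s) ⇌ 2 Ag⁺(aq) + CrO₄²⁻(aq)
With molar solubility s: [Ag⁺] = 2s, [CrO₄²⁻] = s.
Ksp = [Ag⁺]^2[CrO₄²⁻] = (2s)^2 · s = 4s^3
4s^3 = 6.18×10⁻¹³  ⇒  s^3 = 1.55×10⁻¹³
Taking the 3rd root, s = 5.37×10⁻⁵ mol L⁻¹.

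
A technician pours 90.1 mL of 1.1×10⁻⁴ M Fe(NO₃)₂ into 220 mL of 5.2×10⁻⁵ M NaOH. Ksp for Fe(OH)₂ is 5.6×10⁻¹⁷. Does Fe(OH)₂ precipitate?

Yes

After mixing, V = 90.1 mL + 220 mL = 310.1 mL.
[Fe²⁺] = (1.1×10⁻⁴)(90.1)/310.1 = 3.2×10⁻⁵ M
[OH⁻] = (5.2×10⁻⁵)(220)/310.1 = 3.7×10⁻⁵ M
Q = [Fe²⁺][OH⁻]^2 = 4.3×10⁻¹⁴
Q = 4.3×10⁻¹⁴ > Ksp = 5.6×10⁻¹⁷, so the solution is supersaturated and Fe(OH)₂ precipitates.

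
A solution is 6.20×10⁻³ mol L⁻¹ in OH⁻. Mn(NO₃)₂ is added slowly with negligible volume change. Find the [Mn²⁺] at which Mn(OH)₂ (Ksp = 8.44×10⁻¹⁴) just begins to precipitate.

The threshold for precipitation is Q = Ksp.
Mn(OH)₂(s) ⇌ Mn²⁺(aq) + 2 OH⁻(aq)
Ksp = [Mn²⁺][OH⁻]^2 = [Mn²⁺](6.20×10⁻³)^2
[Mn²⁺] = 8.44×10⁻¹⁴ / (6.20×10⁻³)^2 = 2.20×10⁻⁹
[Mn²⁺] = 2.20×10⁻⁹ mol L⁻¹

2.20×10⁻⁹ M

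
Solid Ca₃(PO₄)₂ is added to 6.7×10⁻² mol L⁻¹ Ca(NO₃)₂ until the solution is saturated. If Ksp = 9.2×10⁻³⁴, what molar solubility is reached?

8.7×10⁻¹⁶ M

Ca₃(PO₄)₂(s) ⇌ 3 Ca²⁺(aq) + 2 PO₄³⁻(aq)
The solution already contains Ca²⁺ at 6.7×10⁻² mol L⁻¹. Let s be the molar solubility of Ca₃(PO₄)₂.
[Ca²⁺] ≈ 6.7×10⁻² mol L⁻¹ (common ion dominates); [PO₄³⁻] = 2s.
Ksp = [Ca²⁺]^3[PO₄³⁻]^2 = (6.7×10⁻²)^3(2s)^2
(2s)^2 = 9.2×10⁻³⁴ / (6.7×10⁻²)^3 = 3.1×10⁻³⁰
s = 8.7×10⁻¹⁶ mol L⁻¹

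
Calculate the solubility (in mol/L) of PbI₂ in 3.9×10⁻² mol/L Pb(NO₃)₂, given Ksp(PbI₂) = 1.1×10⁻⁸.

2.7×10⁻⁴ M

PbI₂(s) ⇌ Pb²⁺(aq) + 2 I⁻(aq)
With Pb²⁺ already at 3.9×10⁻² mol/L and s small, take [Pb²⁺] ≈ 3.9×10⁻² mol/L and [I⁻] = 2s.
Ksp = [Pb²⁺][I⁻]^2 = (3.9×10⁻²)(2s)^2
(2s)^2 = 1.1×10⁻⁸ / (3.9×10⁻²) = 2.8×10⁻⁷
s = 2.7×10⁻⁴ mol/L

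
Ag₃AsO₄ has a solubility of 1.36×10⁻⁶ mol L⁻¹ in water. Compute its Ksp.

Ag₃AsO₄(s) ⇌ 3 Ag⁺(aq) + AsO₄³⁻(aq)
For each mole of Ag₃AsO₄ that dissolves per liter, [Ag⁺] = 3s and [AsO₄³⁻] = s; let s denote this solubility.
Ksp = [Ag⁺]^3[AsO₄³⁻] = (3s)^3 · s = 27s^4
Ksp = 27 × (1.36×10⁻⁶)^4 = 9.24×10⁻²³

Ksp = 9.24×10⁻²³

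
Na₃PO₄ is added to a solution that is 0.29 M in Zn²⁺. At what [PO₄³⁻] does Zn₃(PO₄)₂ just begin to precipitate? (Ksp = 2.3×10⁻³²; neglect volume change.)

9.7×10⁻¹⁶ M

Precipitation of each salt begins when its ion product equals Ksp.
Zn₃(PO₄)₂(s) ⇌ 3 Zn²⁺(aq) + 2 PO₄³⁻(aq)
Ksp = [Zn²⁺]^3[PO₄³⁻]^2 = [PO₄³⁻]^2(0.29)^3
[PO₄³⁻]^2 = 2.3×10⁻³² / (0.29)^3 = 9.4×10⁻³¹
[PO₄³⁻] = 9.7×10⁻¹⁶ M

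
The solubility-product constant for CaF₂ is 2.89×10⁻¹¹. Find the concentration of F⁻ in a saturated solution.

CaF₂(s) ⇌ Ca²⁺(aq) + 2 F⁻(aq)
If s mol/L of CaF₂ dissolves, [Ca²⁺] = s and [F⁻] = 2s.
Ksp = [Ca²⁺][F⁻]^2 = s · (2s)^2 = 4s^3 = 2.89×10⁻¹¹
s = 1.93×10⁻⁴ mol/L
[F⁻] = 2s = 3.87×10⁻⁴ mol/L

3.87×10⁻⁴ M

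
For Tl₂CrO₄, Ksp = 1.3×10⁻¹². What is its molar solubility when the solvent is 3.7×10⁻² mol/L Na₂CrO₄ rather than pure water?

Tl₂CrO₄(s) ⇌ 2 Tl⁺(aq) + CrO₄²⁻(aq)
With CrO₄²⁻ already at 3.7×10⁻² mol/L and s small, take [CrO₄²⁻] ≈ 3.7×10⁻² mol/L and [Tl⁺] = 2s.
Ksp = [Tl⁺]^2[CrO₄²⁻] = (2s)^2(3.7×10⁻²)
(2s)^2 = 1.3×10⁻¹² / (3.7×10⁻²) = 3.5×10⁻¹¹
s = 3.0×10⁻⁶ mol/L

3.0×10⁻⁶ M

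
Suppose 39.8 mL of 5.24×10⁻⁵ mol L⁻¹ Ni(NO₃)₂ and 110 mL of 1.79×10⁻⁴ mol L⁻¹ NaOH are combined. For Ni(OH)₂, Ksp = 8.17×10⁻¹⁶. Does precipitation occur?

Total volume after mixing = 39.8 + 110 = 149.8 mL.
[Ni²⁺] = (5.24×10⁻⁵)(39.8)/149.8 = 1.39×10⁻⁵ mol L⁻¹
[OH⁻] = (1.79×10⁻⁴)(110)/149.8 = 1.31×10⁻⁴ mol L⁻¹
Q = [Ni²⁺][OH⁻]^2 = 2.41×10⁻¹³
Q = 2.41×10⁻¹³ > Ksp = 8.17×10⁻¹⁶, so the solution is supersaturated and Ni(OH)₂ precipitates.

Yes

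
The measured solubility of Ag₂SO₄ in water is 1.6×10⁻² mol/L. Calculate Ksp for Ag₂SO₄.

Ksp = 1.6×10⁻⁵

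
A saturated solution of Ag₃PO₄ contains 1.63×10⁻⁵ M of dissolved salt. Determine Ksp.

Ksp = 1.91×10⁻¹⁸

Ag₃PO₄(s) ⇌ 3 Ag⁺(aq) + PO₄³⁻(aq)
Let s be the molar solubility. Then [Ag⁺] = 3s and [PO₄³⁻] = s.
Ksp = [Ag⁺]^3[PO₄³⁻] = (3s)^3 · s = 27s^4
Ksp = 27 × (1.63×10⁻⁵)^4 = 1.91×10⁻¹⁸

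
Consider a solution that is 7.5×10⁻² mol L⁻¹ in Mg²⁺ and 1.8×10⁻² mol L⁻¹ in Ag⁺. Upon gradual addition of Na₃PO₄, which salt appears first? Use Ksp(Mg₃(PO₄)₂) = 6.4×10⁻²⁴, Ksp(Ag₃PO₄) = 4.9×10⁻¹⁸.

Ag₃PO₄

Precipitation begins when Q = Ksp.
For Mg₃(PO₄)₂: [PO₄³⁻] = (Ksp/[Mg²⁺]^3)^(1/2) = 1.2×10⁻¹⁰ mol L⁻¹
For Ag₃PO₄: [PO₄³⁻] = (Ksp/[Ag⁺]^3) = 8.4×10⁻¹³ mol L⁻¹
Ag₃PO₄ requires the lower [PO₄³⁻], so it precipitates first.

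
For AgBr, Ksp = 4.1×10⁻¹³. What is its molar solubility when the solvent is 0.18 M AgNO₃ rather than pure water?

2.3×10⁻¹² M

AgBr(s) ⇌ Ag⁺(aq) + Br⁻(aq)
With Ag⁺ already at 0.18 M and s small, take [Ag⁺] ≈ 0.18 M and [Br⁻] = s.
Ksp = [Ag⁺][Br⁻] = (0.18)s
s = 4.1×10⁻¹³ / (0.18) = 2.3×10⁻¹²
s = 2.3×10⁻¹² M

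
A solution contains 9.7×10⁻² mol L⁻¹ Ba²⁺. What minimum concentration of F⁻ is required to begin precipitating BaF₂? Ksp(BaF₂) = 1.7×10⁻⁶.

The threshold for precipitation is Q = Ksp.
BaF₂(s) ⇌ Ba²⁺(aq) + 2 F⁻(aq)
Ksp = [Ba²⁺][F⁻]^2 = [F⁻]^2(9.7×10⁻²)
[F⁻]^2 = 1.7×10⁻⁶ / (9.7×10⁻²) = 1.8×10⁻⁵
[F⁻] = 4.2×10⁻³ mol L⁻¹

4.2×10⁻³ M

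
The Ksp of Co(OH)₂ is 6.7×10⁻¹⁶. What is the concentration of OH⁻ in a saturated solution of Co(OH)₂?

Co(OH)₂(s) ⇌ Co²⁺(aq) + 2 OH⁻(aq)
Let s be the molar solubility. Then [Co²⁺] = s and [OH⁻] = 2s.
Ksp = [Co²⁺][OH⁻]^2 = s · (2s)^2 = 4s^3 = 6.7×10⁻¹⁶
s = 5.5×10⁻⁶ mol/L
[OH⁻] = 2s = 1.1×10⁻⁵ mol/L

1.1×10⁻⁵ M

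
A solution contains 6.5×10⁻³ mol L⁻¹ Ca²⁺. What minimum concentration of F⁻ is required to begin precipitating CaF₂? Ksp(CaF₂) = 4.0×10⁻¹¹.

7.8×10⁻⁵ M

A salt starts to precipitate once the ion product Q reaches its Ksp.
CaF₂(s) ⇌ Ca²⁺(aq) + 2 F⁻(aq)
Ksp = [Ca²⁺][F⁻]^2 = [F⁻]^2(6.5×10⁻³)
[F⁻]^2 = 4.0×10⁻¹¹ / (6.5×10⁻³) = 6.2×10⁻⁹
[F⁻] = 7.8×10⁻⁵ mol L⁻¹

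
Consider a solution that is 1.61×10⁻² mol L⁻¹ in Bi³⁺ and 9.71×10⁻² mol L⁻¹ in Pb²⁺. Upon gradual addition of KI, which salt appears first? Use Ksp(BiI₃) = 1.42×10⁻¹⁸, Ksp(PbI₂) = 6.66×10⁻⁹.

BiI₃

The threshold for precipitation is Q = Ksp.
For BiI₃: [I⁻] = (Ksp/[Bi³⁺])^(1/3) = 4.45×10⁻⁶ mol L⁻¹
For PbI₂: [I⁻] = (Ksp/[Pb²⁺])^(1/2) = 2.62×10⁻⁴ mol L⁻¹
BiI₃ requires the lower [I⁻], so it precipitates first.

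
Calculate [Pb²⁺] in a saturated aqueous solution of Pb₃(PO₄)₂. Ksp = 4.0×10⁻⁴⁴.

2.5×10⁻⁹ M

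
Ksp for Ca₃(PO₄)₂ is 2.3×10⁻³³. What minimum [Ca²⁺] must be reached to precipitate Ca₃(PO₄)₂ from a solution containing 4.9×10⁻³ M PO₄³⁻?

Precipitation of each salt begins when its ion product equals Ksp.
Ca₃(PO₄)₂(s) ⇌ 3 Ca²⁺(aq) + 2 PO₄³⁻(aq)
Ksp = [Ca²⁺]^3[PO₄³⁻]^2 = [Ca²⁺]^3(4.9×10⁻³)^2
[Ca²⁺]^3 = 2.3×10⁻³³ / (4.9×10⁻³)^2 = 9.6×10⁻²⁹
[Ca²⁺] = 4.6×10⁻¹⁰ M

4.6×10⁻¹⁰ M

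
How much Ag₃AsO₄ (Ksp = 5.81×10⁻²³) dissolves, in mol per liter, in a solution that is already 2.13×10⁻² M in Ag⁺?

Ag₃AsO₄(s) ⇌ 3 Ag⁺(aq) + AsO₄³⁻(aq)
The solution already contains Ag⁺ at 2.13×10⁻² M. Let s be the molar solubility of Ag₃AsO₄.
[Ag⁺] ≈ 2.13×10⁻² M (common ion dominates); [AsO₄³⁻] = s.
Ksp = [Ag⁺]^3[AsO₄³⁻] = (2.13×10⁻²)^3s
s = 5.81×10⁻²³ / (2.13×10⁻²)^3 = 6.01×10⁻¹⁸
s = 6.01×10⁻¹⁸ M

6.01×10⁻¹⁸ M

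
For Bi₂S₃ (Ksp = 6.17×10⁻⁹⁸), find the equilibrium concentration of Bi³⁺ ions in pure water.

Bi₂S₃(s) ⇌ 2 Bi³⁺(aq) + 3 S²⁻(aq)
With molar solubility s: [Bi³⁺] = 2s, [S²⁻] = 3s.
Ksp = [Bi³⁺]^2[S²⁻]^3 = (2s)^2 · (3s)^3 = 108s^5 = 6.17×10⁻⁹⁸
s = 1.42×10⁻²⁰ mol L⁻¹
[Bi³⁺] = 2s = 2.83×10⁻²⁰ mol L⁻¹

2.83×10⁻²⁰ M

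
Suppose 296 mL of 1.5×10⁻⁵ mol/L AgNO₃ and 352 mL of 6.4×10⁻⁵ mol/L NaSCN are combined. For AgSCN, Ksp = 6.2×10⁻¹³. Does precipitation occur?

Yes

Total volume after mixing = 296 + 352 = 648 mL.
[Ag⁺] = (1.5×10⁻⁵)(296)/648 = 6.9×10⁻⁶ mol/L
[SCN⁻] = (6.4×10⁻⁵)(352)/648 = 3.5×10⁻⁵ mol/L
Q = [Ag⁺][SCN⁻] = 2.4×10⁻¹⁰
Because Q > Ksp (2.4×10⁻¹⁰ vs 6.2×10⁻¹³), a precipitate of AgSCN forms.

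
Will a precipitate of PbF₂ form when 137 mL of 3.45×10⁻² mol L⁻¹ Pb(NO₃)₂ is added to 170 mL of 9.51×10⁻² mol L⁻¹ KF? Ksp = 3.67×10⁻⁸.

Yes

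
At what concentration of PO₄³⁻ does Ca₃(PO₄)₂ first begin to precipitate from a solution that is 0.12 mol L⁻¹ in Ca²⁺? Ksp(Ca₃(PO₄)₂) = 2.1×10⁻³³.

1.1×10⁻¹⁵ M

Each salt precipitates once Q = Ksp for that salt.
Ca₃(PO₄)₂(s) ⇌ 3 Ca²⁺(aq) + 2 PO₄³⁻(aq)
Ksp = [Ca²⁺]^3[PO₄³⁻]^2 = [PO₄³⁻]^2(0.12)^3
[PO₄³⁻]^2 = 2.1×10⁻³³ / (0.12)^3 = 1.2×10⁻³⁰
[PO₄³⁻] = 1.1×10⁻¹⁵ mol L⁻¹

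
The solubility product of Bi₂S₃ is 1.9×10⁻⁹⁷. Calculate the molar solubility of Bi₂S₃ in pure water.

Bi₂S₃(s) ⇌ 2 Bi³⁺(aq) + 3 S²⁻(aq)
Call the molar solubility s, so that [Bi³⁺] = 2s and [S²⁻] = 3s.
Ksp = [Bi³⁺]^2[S²⁻]^3 = (2s)^2 · (3s)^3 = 108s^5
108s^5 = 1.9×10⁻⁹⁷  ⇒  s^5 = 1.8×10⁻⁹⁹
s = (1.8×10⁻⁹⁹)^(1/5) = 1.8×10⁻²⁰ mol/L

1.8×10⁻²⁰ M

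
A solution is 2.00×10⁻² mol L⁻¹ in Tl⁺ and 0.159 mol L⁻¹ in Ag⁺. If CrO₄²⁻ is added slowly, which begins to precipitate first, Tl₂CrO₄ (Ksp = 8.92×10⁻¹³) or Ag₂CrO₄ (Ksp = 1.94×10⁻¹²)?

The threshold for precipitation is Q = Ksp.
For Tl₂CrO₄: [CrO₄²⁻] = (Ksp/[Tl⁺]^2) = 2.23×10⁻⁹ mol L⁻¹
For Ag₂CrO₄: [CrO₄²⁻] = (Ksp/[Ag⁺]^2) = 7.67×10⁻¹¹ mol L⁻¹
Ag₂CrO₄ requires the lower [CrO₄²⁻], so it precipitates first.

Ag₂CrO₄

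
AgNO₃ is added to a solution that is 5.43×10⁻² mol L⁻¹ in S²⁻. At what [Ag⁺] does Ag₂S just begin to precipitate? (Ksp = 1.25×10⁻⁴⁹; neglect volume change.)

Precipitation of each salt begins when its ion product equals Ksp.
Ag₂S(s) ⇌ 2 Ag⁺(aq) + S²⁻(aq)
Ksp = [Ag⁺]^2[S²⁻] = [Ag⁺]^2(5.43×10⁻²)
[Ag⁺]^2 = 1.25×10⁻⁴⁹ / (5.43×10⁻²) = 2.30×10⁻⁴⁸
[Ag⁺] = 1.52×10⁻²⁴ mol L⁻¹

1.52×10⁻²⁴ M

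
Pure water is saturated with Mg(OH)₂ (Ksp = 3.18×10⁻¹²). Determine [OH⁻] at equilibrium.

Mg(OH)₂(s) ⇌ Mg²⁺(aq) + 2 OH⁻(aq)
With molar solubility s: [Mg²⁺] = s, [OH⁻] = 2s.
Ksp = [Mg²⁺][OH⁻]^2 = s · (2s)^2 = 4s^3 = 3.18×10⁻¹²
s = 9.26×10⁻⁵ mol L⁻¹
[OH⁻] = 2s = 1.85×10⁻⁴ mol L⁻¹

1.85×10⁻⁴ M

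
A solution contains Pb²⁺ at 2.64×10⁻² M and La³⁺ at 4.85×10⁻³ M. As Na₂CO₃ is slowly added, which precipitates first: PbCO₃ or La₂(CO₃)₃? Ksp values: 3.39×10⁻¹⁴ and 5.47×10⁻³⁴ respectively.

PbCO₃

Precipitation of each salt begins when its ion product equals Ksp.
For PbCO₃: [CO₃²⁻] = (Ksp/[Pb²⁺]) = 1.28×10⁻¹² M
For La₂(CO₃)₃: [CO₃²⁻] = (Ksp/[La³⁺]^2)^(1/3) = 2.85×10⁻¹⁰ M
Since PbCO₃ needs less CO₃²⁻ to reach saturation, it precipitates first.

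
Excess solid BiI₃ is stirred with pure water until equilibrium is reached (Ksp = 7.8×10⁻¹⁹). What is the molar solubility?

1.3×10⁻⁵ M

BiI₃(s) ⇌ Bi³⁺(aq) + 3 I⁻(aq)
Let s be the molar solubility. Then [Bi³⁺] = s and [I⁻] = 3s.
Ksp = [Bi³⁺][I⁻]^3 = s · (3s)^3 = 27s^4
27s^4 = 7.8×10⁻¹⁹  ⇒  s^4 = 2.9×10⁻²⁰
s = (2.9×10⁻²⁰)^(1/4) = 1.3×10⁻⁵ M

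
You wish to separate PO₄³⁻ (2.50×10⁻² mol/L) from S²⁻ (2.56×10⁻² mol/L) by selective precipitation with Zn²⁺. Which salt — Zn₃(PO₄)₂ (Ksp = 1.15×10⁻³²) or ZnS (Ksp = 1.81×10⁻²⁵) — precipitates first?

A salt starts to precipitate once the ion product Q reaches its Ksp.
For Zn₃(PO₄)₂: [Zn²⁺] = (Ksp/[PO₄³⁻]^2)^(1/3) = 2.64×10⁻¹⁰ mol/L
For ZnS: [Zn²⁺] = (Ksp/[S²⁻]) = 7.07×10⁻²⁴ mol/L
ZnS requires the lower [Zn²⁺], so it precipitates first.

ZnS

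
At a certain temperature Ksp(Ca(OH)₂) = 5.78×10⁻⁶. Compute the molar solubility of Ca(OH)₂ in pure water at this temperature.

1.13×10⁻² M

Ca(OH)₂(s) ⇌ Ca²⁺(aq) + 2 OH⁻(aq)
If s mol/L of Ca(OH)₂ dissolves, [Ca²⁺] = s and [OH⁻] = 2s.
Ksp = [Ca²⁺][OH⁻]^2 = s · (2s)^2 = 4s^3
4s^3 = 5.78×10⁻⁶  ⇒  s^3 = 1.45×10⁻⁶
s = (1.45×10⁻⁶)^(1/3) = 1.13×10⁻² mol L⁻¹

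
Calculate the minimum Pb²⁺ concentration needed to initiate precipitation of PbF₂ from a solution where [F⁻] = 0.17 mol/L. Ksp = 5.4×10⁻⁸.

Precipitation of each salt begins when its ion product equals Ksp.
PbF₂(s) ⇌ Pb²⁺(aq) + 2 F⁻(aq)
Ksp = [Pb²⁺][F⁻]^2 = [Pb²⁺](0.17)^2
[Pb²⁺] = 5.4×10⁻⁸ / (0.17)^2 = 1.9×10⁻⁶
[Pb²⁺] = 1.9×10⁻⁶ mol/L

1.9×10⁻⁶ M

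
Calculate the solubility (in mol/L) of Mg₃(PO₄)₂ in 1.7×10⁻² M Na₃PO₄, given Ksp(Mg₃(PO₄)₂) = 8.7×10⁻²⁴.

Mg₃(PO₄)₂(s) ⇌ 3 Mg²⁺(aq) + 2 PO₄³⁻(aq)
The solution already contains PO₄³⁻ at 1.7×10⁻² M. Let s be the molar solubility of Mg₃(PO₄)₂.
[PO₄³⁻] ≈ 1.7×10⁻² M (common ion dominates); [Mg²⁺] = 3s.
Ksp = [Mg²⁺]^3[PO₄³⁻]^2 = (3s)^3(1.7×10⁻²)^2
(3s)^3 = 8.7×10⁻²⁴ / (1.7×10⁻²)^2 = 3.0×10⁻²⁰
s = 1.0×10⁻⁷ M

1.0×10⁻⁷ M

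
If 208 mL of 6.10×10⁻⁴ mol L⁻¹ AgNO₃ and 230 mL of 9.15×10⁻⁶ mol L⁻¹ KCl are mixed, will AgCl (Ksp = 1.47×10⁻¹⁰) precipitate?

The combined volume is 438 mL.
[Ag⁺] = (6.10×10⁻⁴)(208)/438 = 2.90×10⁻⁴ mol L⁻¹
[Cl⁻] = (9.15×10⁻⁶)(230)/438 = 4.80×10⁻⁶ mol L⁻¹
Q = [Ag⁺][Cl⁻] = 1.39×10⁻⁹
Because Q > Ksp (1.39×10⁻⁹ vs 1.47×10⁻¹⁰), a precipitate of AgCl forms.

Yes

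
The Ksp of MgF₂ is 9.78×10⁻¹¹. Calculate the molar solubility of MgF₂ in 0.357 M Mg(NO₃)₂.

8.28×10⁻⁶ M

MgF₂(s) ⇌ Mg²⁺(aq) + 2 F⁻(aq)
With Mg²⁺ already at 0.357 M and s small, take [Mg²⁺] ≈ 0.357 M and [F⁻] = 2s.
Ksp = [Mg²⁺][F⁻]^2 = (0.357)(2s)^2
(2s)^2 = 9.78×10⁻¹¹ / (0.357) = 2.74×10⁻¹⁰
s = 8.28×10⁻⁶ M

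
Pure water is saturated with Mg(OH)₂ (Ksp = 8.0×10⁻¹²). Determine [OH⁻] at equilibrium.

Mg(OH)₂(s) ⇌ Mg²⁺(aq) + 2 OH⁻(aq)
Let s be the molar solubility. Then [Mg²⁺] = s and [OH⁻] = 2s.
Ksp = [Mg²⁺][OH⁻]^2 = s · (2s)^2 = 4s^3 = 8.0×10⁻¹²
s = 1.3×10⁻⁴ M
[OH⁻] = 2s = 2.5×10⁻⁴ M

2.5×10⁻⁴ M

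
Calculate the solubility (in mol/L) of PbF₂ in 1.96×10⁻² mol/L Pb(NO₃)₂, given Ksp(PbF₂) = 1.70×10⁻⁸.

PbF₂(s) ⇌ Pb²⁺(aq) + 2 F⁻(aq)
With Pb²⁺ already at 1.96×10⁻² mol/L and s small, take [Pb²⁺] ≈ 1.96×10⁻² mol/L and [F⁻] = 2s.
Ksp = [Pb²⁺][F⁻]^2 = (1.96×10⁻²)(2s)^2
(2s)^2 = 1.70×10⁻⁸ / (1.96×10⁻²) = 8.67×10⁻⁷
s = 4.66×10⁻⁴ mol/L

4.66×10⁻⁴ M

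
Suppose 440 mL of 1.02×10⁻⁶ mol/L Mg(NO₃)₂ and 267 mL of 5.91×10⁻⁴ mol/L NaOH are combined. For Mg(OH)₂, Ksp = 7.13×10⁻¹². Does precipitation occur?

No

After mixing, V = 440 mL + 267 mL = 707 mL.
[Mg²⁺] = (1.02×10⁻⁶)(440)/707 = 6.35×10⁻⁷ mol/L
[OH⁻] = (5.91×10⁻⁴)(267)/707 = 2.23×10⁻⁴ mol/L
Q = [Mg²⁺][OH⁻]^2 = 3.16×10⁻¹⁴
Since Q (3.16×10⁻¹⁴) is less than Ksp (7.13×10⁻¹²), no Mg(OH)₂ precipitates.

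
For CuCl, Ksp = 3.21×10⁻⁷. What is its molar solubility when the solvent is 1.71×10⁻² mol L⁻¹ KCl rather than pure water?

CuCl(s) ⇌ Cu⁺(aq) + Cl⁻(aq)
The solution already contains Cl⁻ at 1.71×10⁻² mol L⁻¹. Let s be the molar solubility of CuCl.
[Cl⁻] ≈ 1.71×10⁻² mol L⁻¹ (common ion dominates); [Cu⁺] = s.
Ksp = [Cu⁺][Cl⁻] = s(1.71×10⁻²)
s = 3.21×10⁻⁷ / (1.71×10⁻²) = 1.88×10⁻⁵
s = 1.88×10⁻⁵ mol L⁻¹

1.88×10⁻⁵ M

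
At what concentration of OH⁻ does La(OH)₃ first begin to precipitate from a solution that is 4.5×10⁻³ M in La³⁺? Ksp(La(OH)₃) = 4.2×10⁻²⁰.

2.1×10⁻⁶ M

Each salt precipitates once Q = Ksp for that salt.
La(OH)₃(s) ⇌ La³⁺(aq) + 3 OH⁻(aq)
Ksp = [La³⁺][OH⁻]^3 = [OH⁻]^3(4.5×10⁻³)
[OH⁻]^3 = 4.2×10⁻²⁰ / (4.5×10⁻³) = 9.3×10⁻¹⁸
[OH⁻] = 2.1×10⁻⁶ M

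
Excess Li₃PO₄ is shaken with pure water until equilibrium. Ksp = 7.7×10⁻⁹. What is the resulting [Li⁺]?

1.2×10⁻² M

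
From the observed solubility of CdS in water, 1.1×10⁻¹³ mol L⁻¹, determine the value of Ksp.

CdS(s) ⇌ Cd²⁺(aq) + S²⁻(aq)
With molar solubility s: [Cd²⁺] = s, [S²⁻] = s.
Ksp = [Cd²⁺][S²⁻] = s · s = s^2
Ksp = (1.1×10⁻¹³)^2 = 1.2×10⁻²⁶

Ksp = 1.2×10⁻²⁶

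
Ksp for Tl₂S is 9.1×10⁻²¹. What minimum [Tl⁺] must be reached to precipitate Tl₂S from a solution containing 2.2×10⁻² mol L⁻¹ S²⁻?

6.4×10⁻¹⁰ M

A salt starts to precipitate once the ion product Q reaches its Ksp.
Tl₂S(s) ⇌ 2 Tl⁺(aq) + S²⁻(aq)
Ksp = [Tl⁺]^2[S²⁻] = [Tl⁺]^2(2.2×10⁻²)
[Tl⁺]^2 = 9.1×10⁻²¹ / (2.2×10⁻²) = 4.1×10⁻¹⁹
[Tl⁺] = 6.4×10⁻¹⁰ mol L⁻¹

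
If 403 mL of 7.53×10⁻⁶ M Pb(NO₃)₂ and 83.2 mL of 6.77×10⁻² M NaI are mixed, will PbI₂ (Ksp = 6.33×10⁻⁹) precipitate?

No

After mixing, V = 403 mL + 83.2 mL = 486.2 mL.
[Pb²⁺] = (7.53×10⁻⁶)(403)/486.2 = 6.24×10⁻⁶ M
[I⁻] = (6.77×10⁻²)(83.2)/486.2 = 1.16×10⁻² M
Q = [Pb²⁺][I⁻]^2 = 8.38×10⁻¹⁰
Since Q (8.38×10⁻¹⁰) is less than Ksp (6.33×10⁻⁹), no PbI₂ precipitates.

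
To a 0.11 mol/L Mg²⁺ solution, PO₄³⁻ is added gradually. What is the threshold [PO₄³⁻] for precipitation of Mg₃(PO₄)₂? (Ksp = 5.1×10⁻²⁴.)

6.2×10⁻¹¹ M

Precipitation begins when Q = Ksp.
Mg₃(PO₄)₂(s) ⇌ 3 Mg²⁺(aq) + 2 PO₄³⁻(aq)
Ksp = [Mg²⁺]^3[PO₄³⁻]^2 = [PO₄³⁻]^2(0.11)^3
[PO₄³⁻]^2 = 5.1×10⁻²⁴ / (0.11)^3 = 3.8×10⁻²¹
[PO₄³⁻] = 6.2×10⁻¹¹ mol/L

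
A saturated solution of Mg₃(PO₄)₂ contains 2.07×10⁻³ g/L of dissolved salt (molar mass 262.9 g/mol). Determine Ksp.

Ksp = 3.27×10⁻²⁴

Convert to molarity: s = 2.07×10⁻³ / 262.9 = 7.8737×10⁻⁶ mol/L
Mg₃(PO₄)₂(s) ⇌ 3 Mg²⁺(aq) + 2 PO₄³⁻(aq)
If s mol/L of Mg₃(PO₄)₂ dissolves, [Mg²⁺] = 3s and [PO₄³⁻] = 2s.
Ksp = [Mg²⁺]^3[PO₄³⁻]^2 = (3s)^3 · (2s)^2 = 108s^5
Ksp = 108 × (7.8737×10⁻⁶)^5 = 3.27×10⁻²⁴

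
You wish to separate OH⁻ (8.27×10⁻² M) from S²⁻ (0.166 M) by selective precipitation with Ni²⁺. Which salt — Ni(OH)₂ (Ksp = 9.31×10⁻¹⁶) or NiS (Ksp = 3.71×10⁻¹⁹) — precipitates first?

NiS

The threshold for precipitation is Q = Ksp.
For Ni(OH)₂: [Ni²⁺] = (Ksp/[OH⁻]^2) = 1.36×10⁻¹³ M
For NiS: [Ni²⁺] = (Ksp/[S²⁻]) = 2.23×10⁻¹⁸ M
The smaller threshold [Ni²⁺] is reached first, so NiS precipitates first.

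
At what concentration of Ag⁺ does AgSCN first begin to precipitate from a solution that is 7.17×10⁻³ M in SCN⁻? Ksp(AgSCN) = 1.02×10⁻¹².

1.42×10⁻¹⁰ M

The threshold for precipitation is Q = Ksp.
AgSCN(s) ⇌ Ag⁺(aq) + SCN⁻(aq)
Ksp = [Ag⁺][SCN⁻] = [Ag⁺](7.17×10⁻³)
[Ag⁺] = 1.02×10⁻¹² / (7.17×10⁻³) = 1.42×10⁻¹⁰
[Ag⁺] = 1.42×10⁻¹⁰ M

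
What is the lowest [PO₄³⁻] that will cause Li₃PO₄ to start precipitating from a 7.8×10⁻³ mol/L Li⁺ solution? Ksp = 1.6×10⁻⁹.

3.4×10⁻³ M

Precipitation begins when Q = Ksp.
Li₃PO₄(s) ⇌ 3 Li⁺(aq) + PO₄³⁻(aq)
Ksp = [Li⁺]^3[PO₄³⁻] = [PO₄³⁻](7.8×10⁻³)^3
[PO₄³⁻] = 1.6×10⁻⁹ / (7.8×10⁻³)^3 = 3.4×10⁻³
[PO₄³⁻] = 3.4×10⁻³ mol/L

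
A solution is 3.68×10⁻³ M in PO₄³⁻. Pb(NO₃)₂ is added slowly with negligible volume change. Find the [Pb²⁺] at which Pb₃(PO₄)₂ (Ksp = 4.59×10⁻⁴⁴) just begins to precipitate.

Precipitation begins when Q = Ksp.
Pb₃(PO₄)₂(s) ⇌ 3 Pb²⁺(aq) + 2 PO₄³⁻(aq)
Ksp = [Pb²⁺]^3[PO₄³⁻]^2 = [Pb²⁺]^3(3.68×10⁻³)^2
[Pb²⁺]^3 = 4.59×10⁻⁴⁴ / (3.68×10⁻³)^2 = 3.39×10⁻³⁹
[Pb²⁺] = 1.50×10⁻¹³ M

1.50×10⁻¹³ M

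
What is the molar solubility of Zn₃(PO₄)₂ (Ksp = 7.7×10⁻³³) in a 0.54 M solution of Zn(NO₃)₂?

1.1×10⁻¹⁶ M

Zn₃(PO₄)₂(s) ⇌ 3 Zn²⁺(aq) + 2 PO₄³⁻(aq)
The solution already contains Zn²⁺ at 0.54 M. Let s be the molar solubility of Zn₃(PO₄)₂.
[Zn²⁺] ≈ 0.54 M (common ion dominates); [PO₄³⁻] = 2s.
Ksp = [Zn²⁺]^3[PO₄³⁻]^2 = (0.54)^3(2s)^2
(2s)^2 = 7.7×10⁻³³ / (0.54)^3 = 4.9×10⁻³²
s = 1.1×10⁻¹⁶ M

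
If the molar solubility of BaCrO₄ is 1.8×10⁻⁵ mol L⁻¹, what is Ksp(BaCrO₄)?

Ksp = 3.2×10⁻¹⁰

BaCrO₄(s) ⇌ Ba²⁺(aq) + CrO₄²⁻(aq)
For each mole of BaCrO₄ that dissolves per liter, [Ba²⁺] = s and [CrO₄²⁻] = s; let s denote this solubility.
Ksp = [Ba²⁺][CrO₄²⁻] = s · s = s^2
Ksp = (1.8×10⁻⁵)^2 = 3.2×10⁻¹⁰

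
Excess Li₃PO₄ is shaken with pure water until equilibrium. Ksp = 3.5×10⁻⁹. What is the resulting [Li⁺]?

Li₃PO₄(s) ⇌ 3 Li⁺(aq) + PO₄³⁻(aq)
If s mol/L of Li₃PO₄ dissolves, [Li⁺] = 3s and [PO₄³⁻] = s.
Ksp = [Li⁺]^3[PO₄³⁻] = (3s)^3 · s = 27s^4 = 3.5×10⁻⁹
s = 3.4×10⁻³ mol L⁻¹
[Li⁺] = 3s = 1.0×10⁻² mol L⁻¹

1.0×10⁻² M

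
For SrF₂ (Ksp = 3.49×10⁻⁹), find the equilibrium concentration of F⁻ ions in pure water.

1.91×10⁻³ M

SrF₂(s) ⇌ Sr²⁺(aq) + 2 F⁻(aq)
Call the molar solubility s, so that [Sr²⁺] = s and [F⁻] = 2s.
Ksp = [Sr²⁺][F⁻]^2 = s · (2s)^2 = 4s^3 = 3.49×10⁻⁹
s = 9.56×10⁻⁴ M
[F⁻] = 2s = 1.91×10⁻³ M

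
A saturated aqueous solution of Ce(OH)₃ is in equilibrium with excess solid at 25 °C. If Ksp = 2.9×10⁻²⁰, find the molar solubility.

5.7×10⁻⁶ M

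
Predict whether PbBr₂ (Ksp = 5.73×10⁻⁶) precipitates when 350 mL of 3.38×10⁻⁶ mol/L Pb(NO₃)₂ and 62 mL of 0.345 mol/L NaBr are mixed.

No

Total volume after mixing = 350 + 62 = 412 mL.
[Pb²⁺] = (3.38×10⁻⁶)(350)/412 = 2.87×10⁻⁶ mol/L
[Br⁻] = (0.345)(62)/412 = 5.19×10⁻² mol/L
Q = [Pb²⁺][Br⁻]^2 = 7.74×10⁻⁹
Q = 7.74×10⁻⁹ < Ksp = 5.73×10⁻⁶, so the solution is unsaturated and no precipitate forms.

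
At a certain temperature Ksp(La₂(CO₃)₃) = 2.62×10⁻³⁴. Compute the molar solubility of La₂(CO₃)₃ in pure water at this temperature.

La₂(CO₃)₃(s) ⇌ 2 La³⁺(aq) + 3 CO₃²⁻(aq)
If s mol/L of La₂(CO₃)₃ dissolves, [La³⁺] = 2s and [CO₃²⁻] = 3s.
Ksp = [La³⁺]^2[CO₃²⁻]^3 = (2s)^2 · (3s)^3 = 108s^5
108s^5 = 2.62×10⁻³⁴  ⇒  s^5 = 2.43×10⁻³⁶
s = (2.43×10⁻³⁶)^(1/5) = 7.53×10⁻⁸ M

7.53×10⁻⁸ M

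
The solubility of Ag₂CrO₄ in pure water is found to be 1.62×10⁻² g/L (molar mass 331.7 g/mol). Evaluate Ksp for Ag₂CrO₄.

Molar solubility s = (1.62×10⁻² g/L) / (331.7 g/mol) = 4.8839×10⁻⁵ mol/L
Ag₂CrO₄(s) ⇌ 2 Ag⁺(aq) + CrO₄²⁻(aq)
For each mole of Ag₂CrO₄ that dissolves per liter, [Ag⁺] = 2s and [CrO₄²⁻] = s; let s denote this solubility.
Ksp = [Ag⁺]^2[CrO₄²⁻] = (2s)^2 · s = 4s^3
Ksp = 4 × (4.8839×10⁻⁵)^3 = 4.66×10⁻¹³

Ksp = 4.66×10⁻¹³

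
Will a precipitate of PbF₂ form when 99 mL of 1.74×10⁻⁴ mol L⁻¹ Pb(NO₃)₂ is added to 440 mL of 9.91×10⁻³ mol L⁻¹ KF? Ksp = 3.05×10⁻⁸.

No

The combined volume is 539 mL.
[Pb²⁺] = (1.74×10⁻⁴)(99)/539 = 3.20×10⁻⁵ mol L⁻¹
[F⁻] = (9.91×10⁻³)(440)/539 = 8.09×10⁻³ mol L⁻¹
Q = [Pb²⁺][F⁻]^2 = 2.09×10⁻⁹
Q < Ksp (2.09×10⁻⁹ vs 3.05×10⁻⁸); the solution remains unsaturated and no precipitate forms.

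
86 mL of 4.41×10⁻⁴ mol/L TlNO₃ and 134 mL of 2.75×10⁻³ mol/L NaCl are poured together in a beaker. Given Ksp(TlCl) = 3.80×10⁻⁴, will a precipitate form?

No

After mixing, V = 86 mL + 134 mL = 220 mL.
[Tl⁺] = (4.41×10⁻⁴)(86)/220 = 1.72×10⁻⁴ mol/L
[Cl⁻] = (2.75×10⁻³)(134)/220 = 1.68×10⁻³ mol/L
Q = [Tl⁺][Cl⁻] = 2.89×10⁻⁷
Q < Ksp (2.89×10⁻⁷ vs 3.80×10⁻⁴); the solution remains unsaturated and no precipitate forms.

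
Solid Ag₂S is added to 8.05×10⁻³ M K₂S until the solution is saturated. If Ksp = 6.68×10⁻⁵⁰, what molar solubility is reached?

1.44×10⁻²⁴ M

Ag₂S(s) ⇌ 2 Ag⁺(aq) + S²⁻(aq)
With S²⁻ already at 8.05×10⁻³ M and s small, take [S²⁻] ≈ 8.05×10⁻³ M and [Ag⁺] = 2s.
Ksp = [Ag⁺]^2[S²⁻] = (2s)^2(8.05×10⁻³)
(2s)^2 = 6.68×10⁻⁵⁰ / (8.05×10⁻³) = 8.30×10⁻⁴⁸
s = 1.44×10⁻²⁴ M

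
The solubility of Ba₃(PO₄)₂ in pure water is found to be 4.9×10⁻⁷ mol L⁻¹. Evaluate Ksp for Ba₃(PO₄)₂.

Ksp = 3.1×10⁻³⁰

Ba₃(PO₄)₂(s) ⇌ 3 Ba²⁺(aq) + 2 PO₄³⁻(aq)
For each mole of Ba₃(PO₄)₂ that dissolves per liter, [Ba²⁺] = 3s and [PO₄³⁻] = 2s; let s denote this solubility.
Ksp = [Ba²⁺]^3[PO₄³⁻]^2 = (3s)^3 · (2s)^2 = 108s^5
Ksp = 108 × (4.9×10⁻⁷)^5 = 3.1×10⁻³⁰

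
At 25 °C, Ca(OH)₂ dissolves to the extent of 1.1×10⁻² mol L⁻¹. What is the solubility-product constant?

Ksp = 5.3×10⁻⁶

Ca(OH)₂(s) ⇌ Ca²⁺(aq) + 2 OH⁻(aq)
With molar solubility s: [Ca²⁺] = s, [OH⁻] = 2s.
Ksp = [Ca²⁺][OH⁻]^2 = s · (2s)^2 = 4s^3
Ksp = 4 × (1.1×10⁻²)^3 = 5.3×10⁻⁶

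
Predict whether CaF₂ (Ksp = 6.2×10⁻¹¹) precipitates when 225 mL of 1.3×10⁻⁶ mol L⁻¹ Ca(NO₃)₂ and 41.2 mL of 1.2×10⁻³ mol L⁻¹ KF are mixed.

After mixing, V = 225 mL + 41.2 mL = 266.2 mL.
[Ca²⁺] = (1.3×10⁻⁶)(225)/266.2 = 1.1×10⁻⁶ mol L⁻¹
[F⁻] = (1.2×10⁻³)(41.2)/266.2 = 1.9×10⁻⁴ mol L⁻¹
Q = [Ca²⁺][F⁻]^2 = 3.8×10⁻¹⁴
Q < Ksp (3.8×10⁻¹⁴ vs 6.2×10⁻¹¹); the solution remains unsaturated and no precipitate forms.

No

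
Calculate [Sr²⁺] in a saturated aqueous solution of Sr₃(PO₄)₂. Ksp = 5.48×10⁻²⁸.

4.15×10⁻⁶ M

Sr₃(PO₄)₂(s) ⇌ 3 Sr²⁺(aq) + 2 PO₄³⁻(aq)
Call the molar solubility s, so that [Sr²⁺] = 3s and [PO₄³⁻] = 2s.
Ksp = [Sr²⁺]^3[PO₄³⁻]^2 = (3s)^3 · (2s)^2 = 108s^5 = 5.48×10⁻²⁸
s = 1.38×10⁻⁶ mol L⁻¹
[Sr²⁺] = 3s = 4.15×10⁻⁶ mol L⁻¹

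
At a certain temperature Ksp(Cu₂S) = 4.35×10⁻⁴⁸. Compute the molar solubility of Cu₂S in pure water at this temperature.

1.03×10⁻¹⁶ M

Cu₂S(s) ⇌ 2 Cu⁺(aq) + S²⁻(aq)
If s mol/L of Cu₂S dissolves, [Cu⁺] = 2s and [S²⁻] = s.
Ksp = [Cu⁺]^2[S²⁻] = (2s)^2 · s = 4s^3
4s^3 = 4.35×10⁻⁴⁸  ⇒  s^3 = 1.09×10⁻⁴⁸
Taking the 3rd root, s = 1.03×10⁻¹⁶ mol/L.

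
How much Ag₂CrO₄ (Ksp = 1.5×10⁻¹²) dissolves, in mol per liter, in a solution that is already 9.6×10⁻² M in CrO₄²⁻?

2.0×10⁻⁶ M

Ag₂CrO₄(s) ⇌ 2 Ag⁺(aq) + CrO₄²⁻(aq)
With CrO₄²⁻ already at 9.6×10⁻² M and s small, take [CrO₄²⁻] ≈ 9.6×10⁻² M and [Ag⁺] = 2s.
Ksp = [Ag⁺]^2[CrO₄²⁻] = (2s)^2(9.6×10⁻²)
(2s)^2 = 1.5×10⁻¹² / (9.6×10⁻²) = 1.6×10⁻¹¹
s = 2.0×10⁻⁶ M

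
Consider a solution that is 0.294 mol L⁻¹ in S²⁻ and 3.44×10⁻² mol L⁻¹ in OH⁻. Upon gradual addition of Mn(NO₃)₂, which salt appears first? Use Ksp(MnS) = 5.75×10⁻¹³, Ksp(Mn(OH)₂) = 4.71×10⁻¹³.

MnS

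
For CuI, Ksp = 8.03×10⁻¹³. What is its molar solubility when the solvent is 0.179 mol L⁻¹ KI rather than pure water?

CuI(s) ⇌ Cu⁺(aq) + I⁻(aq)
Let s be the solubility of CuI here. The common ion gives [I⁻] ≈ 0.179 mol L⁻¹, and [Cu⁺] = s.
Ksp = [Cu⁺][I⁻] = s(0.179)
s = 8.03×10⁻¹³ / (0.179) = 4.49×10⁻¹²
s = 4.49×10⁻¹² mol L⁻¹

4.49×10⁻¹² M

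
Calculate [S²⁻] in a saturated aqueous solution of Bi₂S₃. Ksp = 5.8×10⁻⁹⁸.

Bi₂S₃(s) ⇌ 2 Bi³⁺(aq) + 3 S²⁻(aq)
If s mol/L of Bi₂S₃ dissolves, [Bi³⁺] = 2s and [S²⁻] = 3s.
Ksp = [Bi³⁺]^2[S²⁻]^3 = (2s)^2 · (3s)^3 = 108s^5 = 5.8×10⁻⁹⁸
s = 1.4×10⁻²⁰ M
[S²⁻] = 3s = 4.2×10⁻²⁰ M

4.2×10⁻²⁰ M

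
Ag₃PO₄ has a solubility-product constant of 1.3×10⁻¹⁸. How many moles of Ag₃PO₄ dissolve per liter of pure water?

Ag₃PO₄(s) ⇌ 3 Ag⁺(aq) + PO₄³⁻(aq)
Let s be the molar solubility. Then [Ag⁺] = 3s and [PO₄³⁻] = s.
Ksp = [Ag⁺]^3[PO₄³⁻] = (3s)^3 · s = 27s^4
27s^4 = 1.3×10⁻¹⁸  ⇒  s^4 = 4.8×10⁻²⁰
Taking the 4th root, s = 1.5×10⁻⁵ M.

1.5×10⁻⁵ M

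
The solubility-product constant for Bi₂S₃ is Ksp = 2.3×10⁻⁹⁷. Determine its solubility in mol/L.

Bi₂S₃(s) ⇌ 2 Bi³⁺(aq) + 3 S²⁻(aq)
If s mol/L of Bi₂S₃ dissolves, [Bi³⁺] = 2s and [S²⁻] = 3s.
Ksp = [Bi³⁺]^2[S²⁻]^3 = (2s)^2 · (3s)^3 = 108s^5
108s^5 = 2.3×10⁻⁹⁷  ⇒  s^5 = 2.1×10⁻⁹⁹
s = (2.1×10⁻⁹⁹)^(1/5) = 1.8×10⁻²⁰ mol L⁻¹

1.8×10⁻²⁰ M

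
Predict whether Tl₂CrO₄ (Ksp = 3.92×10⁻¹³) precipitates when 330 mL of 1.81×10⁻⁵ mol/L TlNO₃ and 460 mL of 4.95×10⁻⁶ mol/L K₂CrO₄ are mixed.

No

The combined volume is 790 mL.
[Tl⁺] = (1.81×10⁻⁵)(330)/790 = 7.56×10⁻⁶ mol/L
[CrO₄²⁻] = (4.95×10⁻⁶)(460)/790 = 2.88×10⁻⁶ mol/L
Q = [Tl⁺]^2[CrO₄²⁻] = 1.65×10⁻¹⁶
Since Q (1.65×10⁻¹⁶) is less than Ksp (3.92×10⁻¹³), no Tl₂CrO₄ precipitates.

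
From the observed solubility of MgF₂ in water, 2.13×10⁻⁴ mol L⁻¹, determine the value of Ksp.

MgF₂(s) ⇌ Mg²⁺(aq) + 2 F⁻(aq)
For each mole of MgF₂ that dissolves per liter, [Mg²⁺] = s and [F⁻] = 2s; let s denote this solubility.
Ksp = [Mg²⁺][F⁻]^2 = s · (2s)^2 = 4s^3
Ksp = 4 × (2.13×10⁻⁴)^3 = 3.87×10⁻¹¹

Ksp = 3.87×10⁻¹¹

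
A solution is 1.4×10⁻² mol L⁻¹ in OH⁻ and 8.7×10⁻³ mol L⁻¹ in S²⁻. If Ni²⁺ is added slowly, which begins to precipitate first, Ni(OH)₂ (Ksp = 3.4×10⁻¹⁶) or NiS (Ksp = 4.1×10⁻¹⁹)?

A salt starts to precipitate once the ion product Q reaches its Ksp.
For Ni(OH)₂: [Ni²⁺] = (Ksp/[OH⁻]^2) = 1.7×10⁻¹² mol L⁻¹
For NiS: [Ni²⁺] = (Ksp/[S²⁻]) = 4.7×10⁻¹⁷ mol L⁻¹
The smaller threshold [Ni²⁺] is reached first, so NiS precipitates first.

NiS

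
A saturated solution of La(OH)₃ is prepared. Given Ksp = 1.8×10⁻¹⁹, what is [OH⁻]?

2.7×10⁻⁵ M

La(OH)₃(s) ⇌ La³⁺(aq) + 3 OH⁻(aq)
Let s be the molar solubility. Then [La³⁺] = s and [OH⁻] = 3s.
Ksp = [La³⁺][OH⁻]^3 = s · (3s)^3 = 27s^4 = 1.8×10⁻¹⁹
s = 9.0×10⁻⁶ mol L⁻¹
[OH⁻] = 3s = 2.7×10⁻⁵ mol L⁻¹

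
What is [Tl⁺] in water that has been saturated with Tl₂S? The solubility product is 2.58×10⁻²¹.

1.73×10⁻⁷ M

Tl₂S(s) ⇌ 2 Tl⁺(aq) + S²⁻(aq)
If s mol/L of Tl₂S dissolves, [Tl⁺] = 2s and [S²⁻] = s.
Ksp = [Tl⁺]^2[S²⁻] = (2s)^2 · s = 4s^3 = 2.58×10⁻²¹
s = 8.64×10⁻⁸ mol L⁻¹
[Tl⁺] = 2s = 1.73×10⁻⁷ mol L⁻¹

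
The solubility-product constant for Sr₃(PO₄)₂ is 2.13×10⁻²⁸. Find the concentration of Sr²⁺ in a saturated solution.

3.44×10⁻⁶ M

Sr₃(PO₄)₂(s) ⇌ 3 Sr²⁺(aq) + 2 PO₄³⁻(aq)
If s mol/L of Sr₃(PO₄)₂ dissolves, [Sr²⁺] = 3s and [PO₄³⁻] = 2s.
Ksp = [Sr²⁺]^3[PO₄³⁻]^2 = (3s)^3 · (2s)^2 = 108s^5 = 2.13×10⁻²⁸
s = 1.15×10⁻⁶ mol/L
[Sr²⁺] = 3s = 3.44×10⁻⁶ mol/L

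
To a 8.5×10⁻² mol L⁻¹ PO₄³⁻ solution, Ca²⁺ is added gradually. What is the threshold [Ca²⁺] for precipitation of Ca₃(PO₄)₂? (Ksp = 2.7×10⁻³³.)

7.2×10⁻¹¹ M

The threshold for precipitation is Q = Ksp.
Ca₃(PO₄)₂(s) ⇌ 3 Ca²⁺(aq) + 2 PO₄³⁻(aq)
Ksp = [Ca²⁺]^3[PO₄³⁻]^2 = [Ca²⁺]^3(8.5×10⁻²)^2
[Ca²⁺]^3 = 2.7×10⁻³³ / (8.5×10⁻²)^2 = 3.7×10⁻³¹
[Ca²⁺] = 7.2×10⁻¹¹ mol L⁻¹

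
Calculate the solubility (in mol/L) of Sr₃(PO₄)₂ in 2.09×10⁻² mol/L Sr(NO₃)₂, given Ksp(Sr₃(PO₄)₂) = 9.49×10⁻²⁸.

Sr₃(PO₄)₂(s) ⇌ 3 Sr²⁺(aq) + 2 PO₄³⁻(aq)
With Sr²⁺ already at 2.09×10⁻² mol/L and s small, take [Sr²⁺] ≈ 2.09×10⁻² mol/L and [PO₄³⁻] = 2s.
Ksp = [Sr²⁺]^3[PO₄³⁻]^2 = (2.09×10⁻²)^3(2s)^2
(2s)^2 = 9.49×10⁻²⁸ / (2.09×10⁻²)^3 = 1.04×10⁻²²
s = 5.10×10⁻¹² mol/L

5.10×10⁻¹² M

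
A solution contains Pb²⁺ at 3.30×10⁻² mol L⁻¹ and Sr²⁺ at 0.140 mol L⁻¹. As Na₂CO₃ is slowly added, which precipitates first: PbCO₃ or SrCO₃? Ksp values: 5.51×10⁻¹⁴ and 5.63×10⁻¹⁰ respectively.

Each salt precipitates once Q = Ksp for that salt.
For PbCO₃: [CO₃²⁻] = (Ksp/[Pb²⁺]) = 1.67×10⁻¹² mol L⁻¹
For SrCO₃: [CO₃²⁻] = (Ksp/[Sr²⁺]) = 4.02×10⁻⁹ mol L⁻¹
The smaller threshold [CO₃²⁻] is reached first, so PbCO₃ precipitates first.

PbCO₃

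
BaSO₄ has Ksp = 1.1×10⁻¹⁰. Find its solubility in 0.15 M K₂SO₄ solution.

7.3×10⁻¹⁰ M

BaSO₄(s) ⇌ Ba²⁺(aq) + SO₄²⁻(aq)
With SO₄²⁻ already at 0.15 M and s small, take [SO₄²⁻] ≈ 0.15 M and [Ba²⁺] = s.
Ksp = [Ba²⁺][SO₄²⁻] = s(0.15)
s = 1.1×10⁻¹⁰ / (0.15) = 7.3×10⁻¹⁰
s = 7.3×10⁻¹⁰ M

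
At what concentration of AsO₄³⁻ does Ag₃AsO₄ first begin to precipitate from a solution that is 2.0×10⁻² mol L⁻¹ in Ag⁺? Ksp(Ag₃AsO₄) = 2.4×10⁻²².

Precipitation of each salt begins when its ion product equals Ksp.
Ag₃AsO₄(s) ⇌ 3 Ag⁺(aq) + AsO₄³⁻(aq)
Ksp = [Ag⁺]^3[AsO₄³⁻] = [AsO₄³⁻](2.0×10⁻²)^3
[AsO₄³⁻] = 2.4×10⁻²² / (2.0×10⁻²)^3 = 3.0×10⁻¹⁷
[AsO₄³⁻] = 3.0×10⁻¹⁷ mol L⁻¹

3.0×10⁻¹⁷ M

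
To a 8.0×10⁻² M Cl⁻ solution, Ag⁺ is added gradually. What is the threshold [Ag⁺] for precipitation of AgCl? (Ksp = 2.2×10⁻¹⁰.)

The threshold for precipitation is Q = Ksp.
AgCl(s) ⇌ Ag⁺(aq) + Cl⁻(aq)
Ksp = [Ag⁺][Cl⁻] = [Ag⁺](8.0×10⁻²)
[Ag⁺] = 2.2×10⁻¹⁰ / (8.0×10⁻²) = 2.8×10⁻⁹
[Ag⁺] = 2.8×10⁻⁹ M

2.8×10⁻⁹ M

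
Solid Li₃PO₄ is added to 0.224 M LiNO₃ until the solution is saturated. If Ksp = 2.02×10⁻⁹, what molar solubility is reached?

Li₃PO₄(s) ⇌ 3 Li⁺(aq) + PO₄³⁻(aq)
The solution already contains Li⁺ at 0.224 M. Let s be the molar solubility of Li₃PO₄.
[Li⁺] ≈ 0.224 M (common ion dominates); [PO₄³⁻] = s.
Ksp = [Li⁺]^3[PO₄³⁻] = (0.224)^3s
s = 2.02×10⁻⁹ / (0.224)^3 = 1.80×10⁻⁷
s = 1.80×10⁻⁷ M

1.80×10⁻⁷ M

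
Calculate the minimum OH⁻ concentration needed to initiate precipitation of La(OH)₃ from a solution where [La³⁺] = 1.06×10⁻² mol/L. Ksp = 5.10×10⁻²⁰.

The threshold for precipitation is Q = Ksp.
La(OH)₃(s) ⇌ La³⁺(aq) + 3 OH⁻(aq)
Ksp = [La³⁺][OH⁻]^3 = [OH⁻]^3(1.06×10⁻²)
[OH⁻]^3 = 5.10×10⁻²⁰ / (1.06×10⁻²) = 4.81×10⁻¹⁸
[OH⁻] = 1.69×10⁻⁶ mol/L

1.69×10⁻⁶ M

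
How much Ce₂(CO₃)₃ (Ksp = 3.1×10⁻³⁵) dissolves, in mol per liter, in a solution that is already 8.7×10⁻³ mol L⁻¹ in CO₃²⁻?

Ce₂(CO₃)₃(s) ⇌ 2 Ce³⁺(aq) + 3 CO₃²⁻(aq)
Let s be the solubility of Ce₂(CO₃)₃ here. The common ion gives [CO₃²⁻] ≈ 8.7×10⁻³ mol L⁻¹, and [Ce³⁺] = 2s.
Ksp = [Ce³⁺]^2[CO₃²⁻]^3 = (2s)^2(8.7×10⁻³)^3
(2s)^2 = 3.1×10⁻³⁵ / (8.7×10⁻³)^3 = 4.7×10⁻²⁹
s = 3.4×10⁻¹⁵ mol L⁻¹

3.4×10⁻¹⁵ M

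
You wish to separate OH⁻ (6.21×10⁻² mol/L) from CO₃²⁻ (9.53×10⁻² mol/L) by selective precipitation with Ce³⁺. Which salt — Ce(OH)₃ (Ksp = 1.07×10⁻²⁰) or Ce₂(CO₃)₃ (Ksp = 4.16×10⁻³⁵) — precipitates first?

Ce(OH)₃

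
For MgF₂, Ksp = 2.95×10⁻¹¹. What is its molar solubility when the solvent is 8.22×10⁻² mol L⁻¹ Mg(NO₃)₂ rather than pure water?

9.47×10⁻⁶ M

MgF₂(s) ⇌ Mg²⁺(aq) + 2 F⁻(aq)
Mg²⁺ is already present at 8.22×10⁻² mol L⁻¹. If s mol/L of MgF₂ dissolves, [F⁻] = 2s while [Mg²⁺] ≈ 8.22×10⁻² mol L⁻¹.
Ksp = [Mg²⁺][F⁻]^2 = (8.22×10⁻²)(2s)^2
(2s)^2 = 2.95×10⁻¹¹ / (8.22×10⁻²) = 3.59×10⁻¹⁰
s = 9.47×10⁻⁶ mol L⁻¹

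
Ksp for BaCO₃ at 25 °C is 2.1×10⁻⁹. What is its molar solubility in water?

BaCO₃(s) ⇌ Ba²⁺(aq) + CO₃²⁻(aq)
Let s be the molar solubility. Then [Ba²⁺] = s and [CO₃²⁻] = s.
Ksp = [Ba²⁺][CO₃²⁻] = s · s = s^2
s^2 = 2.1×10⁻⁹
s = 4.6×10⁻⁵ mol L⁻¹

4.6×10⁻⁵ M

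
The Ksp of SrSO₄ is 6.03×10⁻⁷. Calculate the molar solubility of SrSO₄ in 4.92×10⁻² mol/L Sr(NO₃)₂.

1.23×10⁻⁵ M

SrSO₄(s) ⇌ Sr²⁺(aq) + SO₄²⁻(aq)
Sr²⁺ is already present at 4.92×10⁻² mol/L. If s mol/L of SrSO₄ dissolves, [SO₄²⁻] = s while [Sr²⁺] ≈ 4.92×10⁻² mol/L.
Ksp = [Sr²⁺][SO₄²⁻] = (4.92×10⁻²)s
s = 6.03×10⁻⁷ / (4.92×10⁻²) = 1.23×10⁻⁵
s = 1.23×10⁻⁵ mol/L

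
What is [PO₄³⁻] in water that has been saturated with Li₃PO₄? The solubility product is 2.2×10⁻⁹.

Li₃PO₄(s) ⇌ 3 Li⁺(aq) + PO₄³⁻(aq)
If s mol/L of Li₃PO₄ dissolves, [Li⁺] = 3s and [PO₄³⁻] = s.
Ksp = [Li⁺]^3[PO₄³⁻] = (3s)^3 · s = 27s^4 = 2.2×10⁻⁹
s = 3.0×10⁻³ mol/L
[PO₄³⁻] = s = 3.0×10⁻³ mol/L

3.0×10⁻³ M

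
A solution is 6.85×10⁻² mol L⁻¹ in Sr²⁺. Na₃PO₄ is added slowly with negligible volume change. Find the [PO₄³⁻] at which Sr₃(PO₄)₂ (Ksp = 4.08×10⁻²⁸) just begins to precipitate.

A salt starts to precipitate once the ion product Q reaches its Ksp.
Sr₃(PO₄)₂(s) ⇌ 3 Sr²⁺(aq) + 2 PO₄³⁻(aq)
Ksp = [Sr²⁺]^3[PO₄³⁻]^2 = [PO₄³⁻]^2(6.85×10⁻²)^3
[PO₄³⁻]^2 = 4.08×10⁻²⁸ / (6.85×10⁻²)^3 = 1.27×10⁻²⁴
[PO₄³⁻] = 1.13×10⁻¹² mol L⁻¹

1.13×10⁻¹² M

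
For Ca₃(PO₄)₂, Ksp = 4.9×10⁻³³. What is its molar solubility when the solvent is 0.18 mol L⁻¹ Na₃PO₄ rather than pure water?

Ca₃(PO₄)₂(s) ⇌ 3 Ca²⁺(aq) + 2 PO₄³⁻(aq)
Let s be the solubility of Ca₃(PO₄)₂ here. The common ion gives [PO₄³⁻] ≈ 0.18 mol L⁻¹, and [Ca²⁺] = 3s.
Ksp = [Ca²⁺]^3[PO₄³⁻]^2 = (3s)^3(0.18)^2
(3s)^3 = 4.9×10⁻³³ / (0.18)^2 = 1.5×10⁻³¹
s = 1.8×10⁻¹¹ mol L⁻¹

1.8×10⁻¹¹ M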